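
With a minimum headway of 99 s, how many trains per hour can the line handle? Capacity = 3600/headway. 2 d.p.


Capacity = 3600 / headway
Capacity = 3600 / 99
Capacity = 36.36 trains/hour

36.36


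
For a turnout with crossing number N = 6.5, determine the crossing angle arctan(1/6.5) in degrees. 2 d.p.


1/N = 1/6.5 = 0.153846
angle = arctan(0.153846) = 0.152649 rad
angle = 0.152649 * 180/pi = 8.75 degrees

8.75


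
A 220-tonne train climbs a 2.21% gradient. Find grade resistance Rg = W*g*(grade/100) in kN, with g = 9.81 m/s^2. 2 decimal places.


Rg = W * 9.81 * grade / 100
Rg = 220 * 9.81 * 2.21 / 100
Rg = 2158.2 * 0.0221
Rg = 47.70 kN

47.70


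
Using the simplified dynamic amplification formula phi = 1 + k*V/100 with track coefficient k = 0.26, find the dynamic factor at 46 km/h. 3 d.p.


phi = 1 + k * V / 100
phi = 1 + 0.26 * 46 / 100
phi = 1 + 0.1196
phi = 1.120

1.120


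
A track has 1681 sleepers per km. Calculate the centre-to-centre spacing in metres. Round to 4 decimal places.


Spacing = 1000 m / number of sleepers
Spacing = 1000 / 1681
Spacing = 0.5949 m

0.5949


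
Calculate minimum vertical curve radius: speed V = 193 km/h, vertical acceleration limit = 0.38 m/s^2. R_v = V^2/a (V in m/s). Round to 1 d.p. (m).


Convert speed: V = 193 / 3.6 = 53.6111 m/s
V^2 = 2874.1512 m^2/s^2
R_v = 2874.1512 / 0.38
R_v = 7563.6 m

7563.6


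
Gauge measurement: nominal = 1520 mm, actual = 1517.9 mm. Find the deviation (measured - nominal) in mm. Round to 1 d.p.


Deviation = measured - nominal
Deviation = 1517.9 - 1520
Deviation = -2.1 mm

-2.1


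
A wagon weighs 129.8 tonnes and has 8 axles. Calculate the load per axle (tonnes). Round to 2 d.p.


Load per axle = total weight / number of axles
Load = 129.8 / 8
Load = 16.23 tonnes

16.23


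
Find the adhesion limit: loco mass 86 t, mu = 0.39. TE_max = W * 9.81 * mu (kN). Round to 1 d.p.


TE_max = W * g * mu
TE_max = 86 * 9.81 * 0.39
TE_max = 843.66 * 0.39
TE_max = 329.0 kN

329.0


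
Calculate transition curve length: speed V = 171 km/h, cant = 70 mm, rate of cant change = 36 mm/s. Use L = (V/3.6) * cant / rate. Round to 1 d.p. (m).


Convert speed: V = 171 / 3.6 = 47.5 m/s
L = 47.5 * 70 / 36
L = 3325.0 / 36
L = 92.4 m

92.4


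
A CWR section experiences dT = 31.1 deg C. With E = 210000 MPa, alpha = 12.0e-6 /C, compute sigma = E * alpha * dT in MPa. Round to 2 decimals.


sigma = E * alpha * dT
sigma = 210000 * 12.0e-6 * 31.1
sigma = 2.52 * 31.1
sigma = 78.37 MPa

78.37


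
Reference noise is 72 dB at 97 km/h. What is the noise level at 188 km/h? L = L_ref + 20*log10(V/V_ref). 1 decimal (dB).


V/V_ref = 188 / 97 = 1.938144
log10(1.938144) = 0.287386
20 * 0.287386 = 5.7477
L = 72 + 5.7477 = 77.7 dB

77.7


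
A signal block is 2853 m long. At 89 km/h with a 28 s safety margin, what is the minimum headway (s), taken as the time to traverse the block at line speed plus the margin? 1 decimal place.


V = 89 / 3.6 = 24.7222 m/s
Block traversal time = 2853 / 24.7222 = 115.4022 s
Headway = 115.4022 + 28
Headway = 143.4 s

143.4


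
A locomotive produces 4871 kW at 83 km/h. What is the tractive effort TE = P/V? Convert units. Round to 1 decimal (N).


Convert: P = 4871 kW = 4871000 W
V = 83 / 3.6 = 23.0556 m/s
TE = 4871000 / 23.0556
TE = 211272.3 N

211272.3


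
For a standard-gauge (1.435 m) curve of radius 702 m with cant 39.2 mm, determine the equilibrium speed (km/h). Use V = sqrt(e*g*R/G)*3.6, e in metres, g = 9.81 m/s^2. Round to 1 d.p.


Convert cant: e = 39.2 mm = 0.0392 m
V_ms = sqrt(0.0392 * 9.81 * 702 / 1.435)
V_ms = sqrt(188.122302) = 13.7158 m/s
V = 13.7158 * 3.6 = 49.4 km/h

49.4


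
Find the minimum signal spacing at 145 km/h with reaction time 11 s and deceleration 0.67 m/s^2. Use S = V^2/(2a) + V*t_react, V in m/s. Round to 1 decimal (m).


V = 145 / 3.6 = 40.2778 m/s
Braking distance = 40.2778^2 / (2*0.67) = 1210.6712 m
Sighting distance = 40.2778 * 11 = 443.0556 m
S = 1210.6712 + 443.0556 = 1653.7 m

1653.7


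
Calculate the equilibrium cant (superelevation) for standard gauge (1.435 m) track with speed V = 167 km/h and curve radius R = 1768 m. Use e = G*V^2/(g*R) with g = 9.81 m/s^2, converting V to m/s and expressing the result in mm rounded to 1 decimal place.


Convert speed: V = 167 / 3.6 = 46.3889 m/s
Apply formula: e = 1.435 * 46.3889^2 / (9.81 * 1768)
e = 1.435 * 2151.929 / 17344.08
e = 0.178045 m = 178.0 mm

178.0


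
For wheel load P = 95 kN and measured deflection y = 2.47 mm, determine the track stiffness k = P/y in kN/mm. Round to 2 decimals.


Track stiffness k = P / y
k = 95 / 2.47
k = 38.46 kN/mm

38.46


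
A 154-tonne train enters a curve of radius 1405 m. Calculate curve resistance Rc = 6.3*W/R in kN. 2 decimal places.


Rc = 6.3 * W / R
Rc = 6.3 * 154 / 1405
Rc = 970.2 / 1405
Rc = 0.69 kN

0.69


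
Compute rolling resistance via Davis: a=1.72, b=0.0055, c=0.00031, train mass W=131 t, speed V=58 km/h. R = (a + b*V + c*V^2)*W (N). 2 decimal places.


b*V = 0.0055 * 58 = 0.319
c*V^2 = 0.00031 * 3364 = 1.04284
R_per_t = 1.72 + 0.319 + 1.04284 = 3.08184 N/t
R_total = 3.08184 * 131 = 403.72 N

403.72


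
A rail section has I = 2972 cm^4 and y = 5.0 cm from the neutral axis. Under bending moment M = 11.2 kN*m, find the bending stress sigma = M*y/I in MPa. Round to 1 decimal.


Convert units:
M = 11.2 kN*m = 11200000 N*mm
y = 5.0 cm = 50 mm
I = 2972 cm^4 = 29720000 mm^4
sigma = 11200000 * 50 / 29720000
sigma = 18.8 MPa

18.8


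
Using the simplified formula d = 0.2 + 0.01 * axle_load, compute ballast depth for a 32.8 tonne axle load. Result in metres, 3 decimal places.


d = 0.2 + 0.01 * 32.8
d = 0.2 + 0.328
d = 0.528 m

0.528


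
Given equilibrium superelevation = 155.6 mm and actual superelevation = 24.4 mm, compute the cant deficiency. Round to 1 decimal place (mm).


Cant deficiency = equilibrium cant - actual cant
CD = 155.6 - 24.4
CD = 131.2 mm

131.2


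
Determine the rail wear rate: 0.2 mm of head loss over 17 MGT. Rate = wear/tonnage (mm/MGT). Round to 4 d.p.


Wear rate = total wear / cumulative tonnage
Rate = 0.2 / 17
Rate = 0.0118 mm/MGT

0.0118


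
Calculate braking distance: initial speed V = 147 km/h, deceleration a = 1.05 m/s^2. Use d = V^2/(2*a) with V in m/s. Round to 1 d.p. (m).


Convert speed: V = 147 / 3.6 = 40.8333 m/s
V^2 = 1667.3611
d = 1667.3611 / (2 * 1.05)
d = 1667.3611 / 2.1
d = 794.0 m

794.0


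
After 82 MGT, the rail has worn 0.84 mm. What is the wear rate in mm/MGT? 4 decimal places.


Wear rate = total wear / cumulative tonnage
Rate = 0.84 / 82
Rate = 0.0102 mm/MGT

0.0102


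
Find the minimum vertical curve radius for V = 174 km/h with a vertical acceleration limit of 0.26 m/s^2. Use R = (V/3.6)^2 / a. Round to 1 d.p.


Convert speed: V = 174 / 3.6 = 48.3333 m/s
V^2 = 2336.1111 m^2/s^2
R_v = 2336.1111 / 0.26
R_v = 8985.0 m

8985.0


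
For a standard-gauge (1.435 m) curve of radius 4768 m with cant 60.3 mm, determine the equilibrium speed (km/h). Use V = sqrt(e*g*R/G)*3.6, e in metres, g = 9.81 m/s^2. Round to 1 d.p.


Convert cant: e = 60.3 mm = 0.0603 m
V_ms = sqrt(0.0603 * 9.81 * 4768 / 1.435)
V_ms = sqrt(1965.489215) = 44.3338 m/s
V = 44.3338 * 3.6 = 159.6 km/h

159.6


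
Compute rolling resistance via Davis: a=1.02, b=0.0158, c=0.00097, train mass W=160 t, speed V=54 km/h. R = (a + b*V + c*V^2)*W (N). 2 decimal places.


b*V = 0.0158 * 54 = 0.8532
c*V^2 = 0.00097 * 2916 = 2.82852
R_per_t = 1.02 + 0.8532 + 2.82852 = 4.70172 N/t
R_total = 4.70172 * 160 = 752.28 N

752.28


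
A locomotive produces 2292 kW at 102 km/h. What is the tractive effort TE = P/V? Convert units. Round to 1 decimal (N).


Convert: P = 2292 kW = 2292000 W
V = 102 / 3.6 = 28.3333 m/s
TE = 2292000 / 28.3333
TE = 80894.1 N

80894.1


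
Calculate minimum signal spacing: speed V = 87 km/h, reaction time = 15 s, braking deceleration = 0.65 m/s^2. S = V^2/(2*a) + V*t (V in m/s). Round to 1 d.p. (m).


V = 87 / 3.6 = 24.1667 m/s
Braking distance = 24.1667^2 / (2*0.65) = 449.2521 m
Sighting distance = 24.1667 * 15 = 362.5 m
S = 449.2521 + 362.5 = 811.8 m

811.8


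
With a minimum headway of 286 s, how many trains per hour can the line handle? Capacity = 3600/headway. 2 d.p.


Capacity = 3600 / headway
Capacity = 3600 / 286
Capacity = 12.59 trains/hour

12.59


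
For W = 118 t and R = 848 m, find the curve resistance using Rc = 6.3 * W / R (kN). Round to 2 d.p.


Rc = 6.3 * W / R
Rc = 6.3 * 118 / 848
Rc = 743.4 / 848
Rc = 0.88 kN

0.88


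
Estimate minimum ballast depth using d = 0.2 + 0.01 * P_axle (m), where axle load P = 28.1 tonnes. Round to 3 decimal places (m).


d = 0.2 + 0.01 * 28.1
d = 0.2 + 0.281
d = 0.481 m

0.481


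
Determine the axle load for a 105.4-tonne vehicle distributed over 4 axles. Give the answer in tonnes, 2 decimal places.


Load per axle = total weight / number of axles
Load = 105.4 / 4
Load = 26.35 tonnes

26.35


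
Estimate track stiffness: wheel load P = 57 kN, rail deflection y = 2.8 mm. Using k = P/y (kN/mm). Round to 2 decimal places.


Track stiffness k = P / y
k = 57 / 2.8
k = 20.36 kN/mm

20.36


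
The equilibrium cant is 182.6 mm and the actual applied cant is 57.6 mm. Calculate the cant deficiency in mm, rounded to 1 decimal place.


Cant deficiency = equilibrium cant - actual cant
CD = 182.6 - 57.6
CD = 125.0 mm

125.0


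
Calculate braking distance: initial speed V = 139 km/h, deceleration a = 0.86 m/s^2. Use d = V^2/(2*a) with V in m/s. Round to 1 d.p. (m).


Convert speed: V = 139 / 3.6 = 38.6111 m/s
V^2 = 1490.8179
d = 1490.8179 / (2 * 0.86)
d = 1490.8179 / 1.72
d = 866.8 m

866.8


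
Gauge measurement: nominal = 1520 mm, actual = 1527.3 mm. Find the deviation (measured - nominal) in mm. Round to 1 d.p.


Deviation = measured - nominal
Deviation = 1527.3 - 1520
Deviation = 7.3 mm

7.3


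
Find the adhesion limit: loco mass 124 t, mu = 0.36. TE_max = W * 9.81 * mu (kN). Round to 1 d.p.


TE_max = W * g * mu
TE_max = 124 * 9.81 * 0.36
TE_max = 1216.44 * 0.36
TE_max = 437.9 kN

437.9


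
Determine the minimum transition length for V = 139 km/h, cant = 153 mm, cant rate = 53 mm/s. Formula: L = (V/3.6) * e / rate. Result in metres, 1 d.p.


Convert speed: V = 139 / 3.6 = 38.6111 m/s
L = 38.6111 * 153 / 53
L = 5907.5 / 53
L = 111.5 m

111.5


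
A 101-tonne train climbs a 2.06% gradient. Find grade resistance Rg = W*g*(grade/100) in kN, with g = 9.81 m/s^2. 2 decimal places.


Rg = W * 9.81 * grade / 100
Rg = 101 * 9.81 * 2.06 / 100
Rg = 990.81 * 0.0206
Rg = 20.41 kN

20.41


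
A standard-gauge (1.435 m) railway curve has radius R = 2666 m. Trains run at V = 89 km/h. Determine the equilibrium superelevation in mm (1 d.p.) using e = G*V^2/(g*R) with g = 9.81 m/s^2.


Convert speed: V = 89 / 3.6 = 24.7222 m/s
Apply formula: e = 1.435 * 24.7222^2 / (9.81 * 2666)
e = 1.435 * 611.1883 / 26153.46
e = 0.033535 m = 33.5 mm

33.5


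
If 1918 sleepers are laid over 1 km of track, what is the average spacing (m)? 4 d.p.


Spacing = 1000 m / number of sleepers
Spacing = 1000 / 1918
Spacing = 0.5214 m

0.5214


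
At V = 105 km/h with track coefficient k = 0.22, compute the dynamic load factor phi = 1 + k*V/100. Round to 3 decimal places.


phi = 1 + k * V / 100
phi = 1 + 0.22 * 105 / 100
phi = 1 + 0.231
phi = 1.231

1.231


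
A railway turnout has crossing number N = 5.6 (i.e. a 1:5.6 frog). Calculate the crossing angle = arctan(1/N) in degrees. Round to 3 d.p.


1/N = 1/5.6 = 0.178571
angle = arctan(0.178571) = 0.176709 rad
angle = 0.176709 * 180/pi = 10.125 degrees

10.125


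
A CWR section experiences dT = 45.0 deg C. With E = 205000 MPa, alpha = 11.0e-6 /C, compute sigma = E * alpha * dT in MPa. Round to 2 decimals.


sigma = E * alpha * dT
sigma = 205000 * 11.0e-6 * 45.0
sigma = 2.255 * 45.0
sigma = 101.48 MPa

101.48


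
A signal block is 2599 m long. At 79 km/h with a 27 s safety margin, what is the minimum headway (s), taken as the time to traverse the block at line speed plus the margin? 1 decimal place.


V = 79 / 3.6 = 21.9444 m/s
Block traversal time = 2599 / 21.9444 = 118.4354 s
Headway = 118.4354 + 27
Headway = 145.4 s

145.4


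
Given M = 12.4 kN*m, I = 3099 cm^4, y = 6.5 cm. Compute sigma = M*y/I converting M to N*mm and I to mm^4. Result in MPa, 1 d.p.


Convert units:
M = 12.4 kN*m = 12400000 N*mm
y = 6.5 cm = 65 mm
I = 3099 cm^4 = 30990000 mm^4
sigma = 12400000 * 65 / 30990000
sigma = 26.0 MPa

26.0


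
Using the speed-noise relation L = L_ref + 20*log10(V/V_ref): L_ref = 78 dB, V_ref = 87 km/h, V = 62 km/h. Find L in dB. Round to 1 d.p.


V/V_ref = 62 / 87 = 0.712644
log10(0.712644) = -0.147128
20 * -0.147128 = -2.9426
L = 78 + -2.9426 = 75.1 dB

75.1


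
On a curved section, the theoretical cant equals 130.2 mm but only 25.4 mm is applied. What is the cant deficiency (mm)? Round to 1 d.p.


Cant deficiency = equilibrium cant - actual cant
CD = 130.2 - 25.4
CD = 104.8 mm

104.8


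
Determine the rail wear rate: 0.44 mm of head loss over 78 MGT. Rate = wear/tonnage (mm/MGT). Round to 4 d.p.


Wear rate = total wear / cumulative tonnage
Rate = 0.44 / 78
Rate = 0.0056 mm/MGT

0.0056


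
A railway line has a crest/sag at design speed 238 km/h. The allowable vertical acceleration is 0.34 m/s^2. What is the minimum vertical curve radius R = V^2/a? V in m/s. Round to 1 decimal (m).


Convert speed: V = 238 / 3.6 = 66.1111 m/s
V^2 = 4370.679 m^2/s^2
R_v = 4370.679 / 0.34
R_v = 12854.9 m

12854.9


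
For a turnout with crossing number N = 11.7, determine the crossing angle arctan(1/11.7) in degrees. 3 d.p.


1/N = 1/11.7 = 0.08547
angle = arctan(0.08547) = 0.085263 rad
angle = 0.085263 * 180/pi = 4.885 degrees

4.885


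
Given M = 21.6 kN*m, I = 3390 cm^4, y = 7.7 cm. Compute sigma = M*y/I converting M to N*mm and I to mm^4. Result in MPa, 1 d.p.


Convert units:
M = 21.6 kN*m = 21600000 N*mm
y = 7.7 cm = 77 mm
I = 3390 cm^4 = 33900000 mm^4
sigma = 21600000 * 77 / 33900000
sigma = 49.1 MPa

49.1


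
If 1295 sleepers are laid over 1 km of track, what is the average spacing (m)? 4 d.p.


Spacing = 1000 m / number of sleepers
Spacing = 1000 / 1295
Spacing = 0.7722 m

0.7722


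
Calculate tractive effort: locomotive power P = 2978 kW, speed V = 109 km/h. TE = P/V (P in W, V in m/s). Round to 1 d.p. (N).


Convert: P = 2978 kW = 2978000 W
V = 109 / 3.6 = 30.2778 m/s
TE = 2978000 / 30.2778
TE = 98356.0 N

98356.0


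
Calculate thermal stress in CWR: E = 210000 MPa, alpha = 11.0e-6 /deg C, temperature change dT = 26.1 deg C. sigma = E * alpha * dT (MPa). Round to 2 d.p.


sigma = E * alpha * dT
sigma = 210000 * 11.0e-6 * 26.1
sigma = 2.31 * 26.1
sigma = 60.29 MPa

60.29


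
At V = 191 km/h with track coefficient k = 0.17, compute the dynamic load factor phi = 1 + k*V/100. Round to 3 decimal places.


phi = 1 + k * V / 100
phi = 1 + 0.17 * 191 / 100
phi = 1 + 0.3247
phi = 1.325

1.325


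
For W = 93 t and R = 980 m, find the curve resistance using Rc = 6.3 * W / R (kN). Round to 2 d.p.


Rc = 6.3 * W / R
Rc = 6.3 * 93 / 980
Rc = 585.9 / 980
Rc = 0.60 kN

0.60


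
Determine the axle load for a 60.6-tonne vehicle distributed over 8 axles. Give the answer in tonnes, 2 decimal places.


Load per axle = total weight / number of axles
Load = 60.6 / 8
Load = 7.58 tonnes

7.58


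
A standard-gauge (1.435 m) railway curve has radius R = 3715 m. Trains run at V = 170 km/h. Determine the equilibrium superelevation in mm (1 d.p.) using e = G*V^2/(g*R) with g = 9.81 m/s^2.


Convert speed: V = 170 / 3.6 = 47.2222 m/s
Apply formula: e = 1.435 * 47.2222^2 / (9.81 * 3715)
e = 1.435 * 2229.9383 / 36444.15
e = 0.087805 m = 87.8 mm

87.8


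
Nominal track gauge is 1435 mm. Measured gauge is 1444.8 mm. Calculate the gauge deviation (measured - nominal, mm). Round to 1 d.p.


Deviation = measured - nominal
Deviation = 1444.8 - 1435
Deviation = 9.8 mm

9.8


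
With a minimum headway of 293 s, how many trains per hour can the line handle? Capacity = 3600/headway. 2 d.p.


Capacity = 3600 / headway
Capacity = 3600 / 293
Capacity = 12.29 trains/hour

12.29


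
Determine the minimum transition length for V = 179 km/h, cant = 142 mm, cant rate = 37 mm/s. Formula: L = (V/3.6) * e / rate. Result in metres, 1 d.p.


Convert speed: V = 179 / 3.6 = 49.7222 m/s
L = 49.7222 * 142 / 37
L = 7060.5556 / 37
L = 190.8 m

190.8


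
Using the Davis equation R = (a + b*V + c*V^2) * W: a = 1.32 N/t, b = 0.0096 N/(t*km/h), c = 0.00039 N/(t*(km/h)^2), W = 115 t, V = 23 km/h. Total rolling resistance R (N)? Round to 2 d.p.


b*V = 0.0096 * 23 = 0.2208
c*V^2 = 0.00039 * 529 = 0.20631
R_per_t = 1.32 + 0.2208 + 0.20631 = 1.74711 N/t
R_total = 1.74711 * 115 = 200.92 N

200.92


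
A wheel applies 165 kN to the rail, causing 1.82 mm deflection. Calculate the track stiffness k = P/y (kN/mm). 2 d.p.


Track stiffness k = P / y
k = 165 / 1.82
k = 90.66 kN/mm

90.66


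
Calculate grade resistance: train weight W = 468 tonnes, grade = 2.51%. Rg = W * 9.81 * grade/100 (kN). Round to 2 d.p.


Rg = W * 9.81 * grade / 100
Rg = 468 * 9.81 * 2.51 / 100
Rg = 4591.08 * 0.0251
Rg = 115.24 kN

115.24


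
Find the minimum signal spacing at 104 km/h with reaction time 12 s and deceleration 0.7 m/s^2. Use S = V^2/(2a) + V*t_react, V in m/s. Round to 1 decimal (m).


V = 104 / 3.6 = 28.8889 m/s
Braking distance = 28.8889^2 / (2*0.7) = 596.1199 m
Sighting distance = 28.8889 * 12 = 346.6667 m
S = 596.1199 + 346.6667 = 942.8 m

942.8


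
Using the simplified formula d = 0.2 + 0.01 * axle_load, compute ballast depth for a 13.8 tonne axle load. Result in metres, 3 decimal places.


d = 0.2 + 0.01 * 13.8
d = 0.2 + 0.138
d = 0.338 m

0.338


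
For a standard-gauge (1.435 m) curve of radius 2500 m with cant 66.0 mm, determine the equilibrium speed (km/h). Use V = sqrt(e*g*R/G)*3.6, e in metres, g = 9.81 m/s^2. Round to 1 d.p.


Convert cant: e = 66.0 mm = 0.0660 m
V_ms = sqrt(0.0660 * 9.81 * 2500 / 1.435)
V_ms = sqrt(1127.979094) = 33.5854 m/s
V = 33.5854 * 3.6 = 120.9 km/h

120.9


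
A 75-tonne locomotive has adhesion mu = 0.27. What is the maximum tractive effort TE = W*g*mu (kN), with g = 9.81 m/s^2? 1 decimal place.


TE_max = W * g * mu
TE_max = 75 * 9.81 * 0.27
TE_max = 735.75 * 0.27
TE_max = 198.7 kN

198.7


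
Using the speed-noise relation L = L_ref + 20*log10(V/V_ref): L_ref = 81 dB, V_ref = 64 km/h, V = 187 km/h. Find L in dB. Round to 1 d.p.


V/V_ref = 187 / 64 = 2.921875
log10(2.921875) = 0.465662
20 * 0.465662 = 9.3132
L = 81 + 9.3132 = 90.3 dB

90.3


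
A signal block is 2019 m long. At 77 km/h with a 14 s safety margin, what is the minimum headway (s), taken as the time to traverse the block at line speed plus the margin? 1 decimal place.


V = 77 / 3.6 = 21.3889 m/s
Block traversal time = 2019 / 21.3889 = 94.3948 s
Headway = 94.3948 + 14
Headway = 108.4 s

108.4


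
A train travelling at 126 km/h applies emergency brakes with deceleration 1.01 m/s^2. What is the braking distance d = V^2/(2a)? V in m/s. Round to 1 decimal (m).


Convert speed: V = 126 / 3.6 = 35.0 m/s
V^2 = 1225.0
d = 1225.0 / (2 * 1.01)
d = 1225.0 / 2.02
d = 606.4 m

606.4


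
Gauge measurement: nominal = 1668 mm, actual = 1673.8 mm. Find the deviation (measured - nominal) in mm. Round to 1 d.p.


Deviation = measured - nominal
Deviation = 1673.8 - 1668
Deviation = 5.8 mm

5.8


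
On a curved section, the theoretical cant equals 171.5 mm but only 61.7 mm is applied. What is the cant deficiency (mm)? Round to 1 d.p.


Cant deficiency = equilibrium cant - actual cant
CD = 171.5 - 61.7
CD = 109.8 mm

109.8


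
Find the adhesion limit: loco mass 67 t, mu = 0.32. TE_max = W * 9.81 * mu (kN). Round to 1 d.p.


TE_max = W * g * mu
TE_max = 67 * 9.81 * 0.32
TE_max = 657.27 * 0.32
TE_max = 210.3 kN

210.3


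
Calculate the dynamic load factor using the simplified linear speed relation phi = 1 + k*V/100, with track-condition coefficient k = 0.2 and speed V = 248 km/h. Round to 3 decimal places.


phi = 1 + k * V / 100
phi = 1 + 0.2 * 248 / 100
phi = 1 + 0.496
phi = 1.496

1.496


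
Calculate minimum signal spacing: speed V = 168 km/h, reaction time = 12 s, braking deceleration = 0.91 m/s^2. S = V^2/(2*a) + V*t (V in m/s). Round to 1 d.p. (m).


V = 168 / 3.6 = 46.6667 m/s
Braking distance = 46.6667^2 / (2*0.91) = 1196.5812 m
Sighting distance = 46.6667 * 12 = 560.0 m
S = 1196.5812 + 560.0 = 1756.6 m

1756.6


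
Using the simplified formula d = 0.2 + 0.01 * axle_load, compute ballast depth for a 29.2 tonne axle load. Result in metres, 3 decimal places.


d = 0.2 + 0.01 * 29.2
d = 0.2 + 0.292
d = 0.492 m

0.492


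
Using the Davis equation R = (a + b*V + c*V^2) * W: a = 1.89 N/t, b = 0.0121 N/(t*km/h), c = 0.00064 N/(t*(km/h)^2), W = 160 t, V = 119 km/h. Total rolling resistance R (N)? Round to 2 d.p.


b*V = 0.0121 * 119 = 1.4399
c*V^2 = 0.00064 * 14161 = 9.06304
R_per_t = 1.89 + 1.4399 + 9.06304 = 12.39294 N/t
R_total = 12.39294 * 160 = 1982.87 N

1982.87


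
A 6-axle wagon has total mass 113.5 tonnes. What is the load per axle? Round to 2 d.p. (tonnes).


Load per axle = total weight / number of axles
Load = 113.5 / 6
Load = 18.92 tonnes

18.92


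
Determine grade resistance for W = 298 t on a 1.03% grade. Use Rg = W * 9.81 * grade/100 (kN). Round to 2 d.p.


Rg = W * 9.81 * grade / 100
Rg = 298 * 9.81 * 1.03 / 100
Rg = 2923.38 * 0.0103
Rg = 30.11 kN

30.11


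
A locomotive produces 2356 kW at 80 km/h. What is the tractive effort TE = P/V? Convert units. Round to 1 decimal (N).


Convert: P = 2356 kW = 2356000 W
V = 80 / 3.6 = 22.2222 m/s
TE = 2356000 / 22.2222
TE = 106020.0 N

106020.0


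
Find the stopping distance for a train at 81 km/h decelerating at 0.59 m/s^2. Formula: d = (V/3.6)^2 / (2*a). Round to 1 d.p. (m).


Convert speed: V = 81 / 3.6 = 22.5 m/s
V^2 = 506.25
d = 506.25 / (2 * 0.59)
d = 506.25 / 1.18
d = 429.0 m

429.0


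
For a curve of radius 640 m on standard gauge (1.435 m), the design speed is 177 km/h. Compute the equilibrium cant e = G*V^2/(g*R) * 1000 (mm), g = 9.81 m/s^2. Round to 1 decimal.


Convert speed: V = 177 / 3.6 = 49.1667 m/s
Apply formula: e = 1.435 * 49.1667^2 / (9.81 * 640)
e = 1.435 * 2417.3611 / 6278.4
e = 0.552515 m = 552.5 mm

552.5


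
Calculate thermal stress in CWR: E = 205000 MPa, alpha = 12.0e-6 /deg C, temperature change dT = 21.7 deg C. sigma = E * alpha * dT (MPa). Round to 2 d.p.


sigma = E * alpha * dT
sigma = 205000 * 12.0e-6 * 21.7
sigma = 2.46 * 21.7
sigma = 53.38 MPa

53.38


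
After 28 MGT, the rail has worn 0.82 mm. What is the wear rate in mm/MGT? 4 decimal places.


Wear rate = total wear / cumulative tonnage
Rate = 0.82 / 28
Rate = 0.0293 mm/MGT

0.0293


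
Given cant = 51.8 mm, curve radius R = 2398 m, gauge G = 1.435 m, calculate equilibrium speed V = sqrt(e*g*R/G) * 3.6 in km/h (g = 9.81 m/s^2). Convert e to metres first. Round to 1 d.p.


Convert cant: e = 51.8 mm = 0.0518 m
V_ms = sqrt(0.0518 * 9.81 * 2398 / 1.435)
V_ms = sqrt(849.172741) = 29.1406 m/s
V = 29.1406 * 3.6 = 104.9 km/h

104.9


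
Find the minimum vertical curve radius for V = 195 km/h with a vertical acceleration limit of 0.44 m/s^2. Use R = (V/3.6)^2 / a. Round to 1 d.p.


Convert speed: V = 195 / 3.6 = 54.1667 m/s
V^2 = 2934.0278 m^2/s^2
R_v = 2934.0278 / 0.44
R_v = 6668.2 m

6668.2


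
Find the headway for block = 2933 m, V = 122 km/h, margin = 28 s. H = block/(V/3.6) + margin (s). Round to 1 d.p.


V = 122 / 3.6 = 33.8889 m/s
Block traversal time = 2933 / 33.8889 = 86.5475 s
Headway = 86.5475 + 28
Headway = 114.5 s

114.5


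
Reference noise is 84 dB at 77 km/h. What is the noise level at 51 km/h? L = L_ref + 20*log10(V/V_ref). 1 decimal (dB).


V/V_ref = 51 / 77 = 0.662338
log10(0.662338) = -0.178921
20 * -0.178921 = -3.5784
L = 84 + -3.5784 = 80.4 dB

80.4


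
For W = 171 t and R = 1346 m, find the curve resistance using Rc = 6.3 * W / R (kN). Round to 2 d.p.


Rc = 6.3 * W / R
Rc = 6.3 * 171 / 1346
Rc = 1077.3 / 1346
Rc = 0.80 kN

0.80


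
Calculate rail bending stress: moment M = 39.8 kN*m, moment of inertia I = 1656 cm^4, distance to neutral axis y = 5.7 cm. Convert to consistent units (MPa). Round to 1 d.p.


Convert units:
M = 39.8 kN*m = 39800000 N*mm
y = 5.7 cm = 57 mm
I = 1656 cm^4 = 16560000 mm^4
sigma = 39800000 * 57 / 16560000
sigma = 137.0 MPa

137.0


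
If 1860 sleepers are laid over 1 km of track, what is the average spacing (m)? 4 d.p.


Spacing = 1000 m / number of sleepers
Spacing = 1000 / 1860
Spacing = 0.5376 m

0.5376


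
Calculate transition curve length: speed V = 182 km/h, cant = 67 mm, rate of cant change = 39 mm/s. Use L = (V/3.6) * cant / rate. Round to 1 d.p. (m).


Convert speed: V = 182 / 3.6 = 50.5556 m/s
L = 50.5556 * 67 / 39
L = 3387.2222 / 39
L = 86.9 m

86.9


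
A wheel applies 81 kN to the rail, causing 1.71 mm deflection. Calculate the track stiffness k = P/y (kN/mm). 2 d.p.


Track stiffness k = P / y
k = 81 / 1.71
k = 47.37 kN/mm

47.37


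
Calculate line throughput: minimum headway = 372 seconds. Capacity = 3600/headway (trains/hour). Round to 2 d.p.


Capacity = 3600 / headway
Capacity = 3600 / 372
Capacity = 9.68 trains/hour

9.68


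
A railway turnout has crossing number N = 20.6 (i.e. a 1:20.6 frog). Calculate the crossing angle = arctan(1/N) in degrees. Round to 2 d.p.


1/N = 1/20.6 = 0.048544
angle = arctan(0.048544) = 0.048506 rad
angle = 0.048506 * 180/pi = 2.78 degrees

2.78


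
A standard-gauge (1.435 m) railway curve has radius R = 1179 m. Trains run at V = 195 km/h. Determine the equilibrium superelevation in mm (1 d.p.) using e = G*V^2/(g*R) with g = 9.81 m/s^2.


Convert speed: V = 195 / 3.6 = 54.1667 m/s
Apply formula: e = 1.435 * 54.1667^2 / (9.81 * 1179)
e = 1.435 * 2934.0278 / 11565.99
e = 0.364027 m = 364.0 mm

364.0


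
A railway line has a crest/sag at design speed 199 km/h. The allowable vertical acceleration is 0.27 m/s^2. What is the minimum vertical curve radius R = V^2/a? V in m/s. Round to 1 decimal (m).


Convert speed: V = 199 / 3.6 = 55.2778 m/s
V^2 = 3055.6327 m^2/s^2
R_v = 3055.6327 / 0.27
R_v = 11317.2 m

11317.2


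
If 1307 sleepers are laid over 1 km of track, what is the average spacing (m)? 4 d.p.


Spacing = 1000 m / number of sleepers
Spacing = 1000 / 1307
Spacing = 0.7651 m

0.7651


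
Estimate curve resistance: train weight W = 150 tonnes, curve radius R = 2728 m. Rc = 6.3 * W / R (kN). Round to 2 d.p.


Rc = 6.3 * W / R
Rc = 6.3 * 150 / 2728
Rc = 945.0 / 2728
Rc = 0.35 kN

0.35


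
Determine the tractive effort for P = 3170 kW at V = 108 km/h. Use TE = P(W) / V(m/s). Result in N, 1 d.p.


Convert: P = 3170 kW = 3170000 W
V = 108 / 3.6 = 30.0 m/s
TE = 3170000 / 30.0
TE = 105666.7 N

105666.7


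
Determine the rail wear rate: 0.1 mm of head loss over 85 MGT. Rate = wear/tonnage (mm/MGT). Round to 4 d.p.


Wear rate = total wear / cumulative tonnage
Rate = 0.1 / 85
Rate = 0.0012 mm/MGT

0.0012


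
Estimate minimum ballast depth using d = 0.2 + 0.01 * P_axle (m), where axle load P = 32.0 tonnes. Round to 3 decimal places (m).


d = 0.2 + 0.01 * 32.0
d = 0.2 + 0.32
d = 0.520 m

0.520


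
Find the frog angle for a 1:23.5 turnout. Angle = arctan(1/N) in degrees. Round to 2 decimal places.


1/N = 1/23.5 = 0.042553
angle = arctan(0.042553) = 0.042528 rad
angle = 0.042528 * 180/pi = 2.44 degrees

2.44


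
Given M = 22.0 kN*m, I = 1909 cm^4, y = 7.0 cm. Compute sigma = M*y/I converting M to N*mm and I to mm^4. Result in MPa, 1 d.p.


Convert units:
M = 22.0 kN*m = 22000000 N*mm
y = 7.0 cm = 70 mm
I = 1909 cm^4 = 19090000 mm^4
sigma = 22000000 * 70 / 19090000
sigma = 80.7 MPa

80.7


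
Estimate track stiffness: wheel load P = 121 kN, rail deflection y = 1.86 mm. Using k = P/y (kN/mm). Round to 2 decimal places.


Track stiffness k = P / y
k = 121 / 1.86
k = 65.05 kN/mm

65.05


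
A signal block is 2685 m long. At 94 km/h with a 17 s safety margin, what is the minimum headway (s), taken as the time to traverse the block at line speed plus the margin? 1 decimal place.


V = 94 / 3.6 = 26.1111 m/s
Block traversal time = 2685 / 26.1111 = 102.8298 s
Headway = 102.8298 + 17
Headway = 119.8 s

119.8


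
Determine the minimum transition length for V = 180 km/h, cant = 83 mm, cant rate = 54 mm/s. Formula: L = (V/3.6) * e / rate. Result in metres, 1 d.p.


Convert speed: V = 180 / 3.6 = 50.0 m/s
L = 50.0 * 83 / 54
L = 4150.0 / 54
L = 76.9 m

76.9


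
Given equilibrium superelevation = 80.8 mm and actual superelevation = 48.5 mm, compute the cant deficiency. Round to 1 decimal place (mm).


Cant deficiency = equilibrium cant - actual cant
CD = 80.8 - 48.5
CD = 32.3 mm

32.3


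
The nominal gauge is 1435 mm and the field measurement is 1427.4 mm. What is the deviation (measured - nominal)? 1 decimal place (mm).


Deviation = measured - nominal
Deviation = 1427.4 - 1435
Deviation = -7.6 mm

-7.6


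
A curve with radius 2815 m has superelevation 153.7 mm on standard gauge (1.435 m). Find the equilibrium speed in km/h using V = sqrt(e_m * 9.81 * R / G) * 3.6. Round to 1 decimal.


Convert cant: e = 153.7 mm = 0.1537 m
V_ms = sqrt(0.1537 * 9.81 * 2815 / 1.435)
V_ms = sqrt(2957.803871) = 54.3857 m/s
V = 54.3857 * 3.6 = 195.8 km/h

195.8


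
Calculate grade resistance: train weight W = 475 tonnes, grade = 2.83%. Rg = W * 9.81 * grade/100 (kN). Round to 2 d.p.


Rg = W * 9.81 * grade / 100
Rg = 475 * 9.81 * 2.83 / 100
Rg = 4659.75 * 0.0283
Rg = 131.87 kN

131.87


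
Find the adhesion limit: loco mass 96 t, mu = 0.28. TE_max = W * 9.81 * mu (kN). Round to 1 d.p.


TE_max = W * g * mu
TE_max = 96 * 9.81 * 0.28
TE_max = 941.76 * 0.28
TE_max = 263.7 kN

263.7


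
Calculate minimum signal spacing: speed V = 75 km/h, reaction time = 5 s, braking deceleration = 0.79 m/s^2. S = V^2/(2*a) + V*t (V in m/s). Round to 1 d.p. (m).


V = 75 / 3.6 = 20.8333 m/s
Braking distance = 20.8333^2 / (2*0.79) = 274.7011 m
Sighting distance = 20.8333 * 5 = 104.1667 m
S = 274.7011 + 104.1667 = 378.9 m

378.9


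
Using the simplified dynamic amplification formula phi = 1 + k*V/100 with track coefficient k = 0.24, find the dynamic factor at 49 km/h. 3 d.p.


phi = 1 + k * V / 100
phi = 1 + 0.24 * 49 / 100
phi = 1 + 0.1176
phi = 1.118

1.118


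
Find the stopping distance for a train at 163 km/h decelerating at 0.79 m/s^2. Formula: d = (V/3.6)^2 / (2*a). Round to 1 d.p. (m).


Convert speed: V = 163 / 3.6 = 45.2778 m/s
V^2 = 2050.0772
d = 2050.0772 / (2 * 0.79)
d = 2050.0772 / 1.58
d = 1297.5 m

1297.5


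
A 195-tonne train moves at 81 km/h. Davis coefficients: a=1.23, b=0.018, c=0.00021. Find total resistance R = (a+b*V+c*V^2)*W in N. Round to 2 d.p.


b*V = 0.018 * 81 = 1.458
c*V^2 = 0.00021 * 6561 = 1.37781
R_per_t = 1.23 + 1.458 + 1.37781 = 4.06581 N/t
R_total = 4.06581 * 195 = 792.83 N

792.83


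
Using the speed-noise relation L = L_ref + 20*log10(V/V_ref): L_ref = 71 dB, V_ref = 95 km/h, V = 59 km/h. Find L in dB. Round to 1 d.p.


V/V_ref = 59 / 95 = 0.621053
log10(0.621053) = -0.206872
20 * -0.206872 = -4.1374
L = 71 + -4.1374 = 66.9 dB

66.9


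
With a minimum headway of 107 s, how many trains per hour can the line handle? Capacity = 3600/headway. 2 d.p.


Capacity = 3600 / headway
Capacity = 3600 / 107
Capacity = 33.64 trains/hour

33.64


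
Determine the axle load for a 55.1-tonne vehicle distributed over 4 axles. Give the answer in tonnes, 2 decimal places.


Load per axle = total weight / number of axles
Load = 55.1 / 4
Load = 13.78 tonnes

13.78


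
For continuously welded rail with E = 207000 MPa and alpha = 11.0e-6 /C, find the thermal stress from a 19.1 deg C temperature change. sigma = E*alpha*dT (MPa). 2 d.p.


sigma = E * alpha * dT
sigma = 207000 * 11.0e-6 * 19.1
sigma = 2.277 * 19.1
sigma = 43.49 MPa

43.49


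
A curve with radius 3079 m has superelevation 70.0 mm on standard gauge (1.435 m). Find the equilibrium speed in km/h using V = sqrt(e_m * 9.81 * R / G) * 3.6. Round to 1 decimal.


Convert cant: e = 70.0 mm = 0.0700 m
V_ms = sqrt(0.0700 * 9.81 * 3079 / 1.435)
V_ms = sqrt(1473.414146) = 38.3851 m/s
V = 38.3851 * 3.6 = 138.2 km/h

138.2


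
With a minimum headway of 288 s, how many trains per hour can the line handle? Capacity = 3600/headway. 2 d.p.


Capacity = 3600 / headway
Capacity = 3600 / 288
Capacity = 12.50 trains/hour

12.50


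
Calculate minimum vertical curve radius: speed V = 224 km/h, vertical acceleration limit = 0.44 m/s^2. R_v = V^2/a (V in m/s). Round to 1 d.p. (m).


Convert speed: V = 224 / 3.6 = 62.2222 m/s
V^2 = 3871.6049 m^2/s^2
R_v = 3871.6049 / 0.44
R_v = 8799.1 m

8799.1


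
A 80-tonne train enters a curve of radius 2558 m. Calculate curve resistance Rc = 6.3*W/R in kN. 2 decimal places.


Rc = 6.3 * W / R
Rc = 6.3 * 80 / 2558
Rc = 504.0 / 2558
Rc = 0.20 kN

0.20


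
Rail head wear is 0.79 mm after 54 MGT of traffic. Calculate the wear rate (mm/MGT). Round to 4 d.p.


Wear rate = total wear / cumulative tonnage
Rate = 0.79 / 54
Rate = 0.0146 mm/MGT

0.0146


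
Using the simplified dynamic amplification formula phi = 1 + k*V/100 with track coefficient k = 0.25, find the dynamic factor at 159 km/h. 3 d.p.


phi = 1 + k * V / 100
phi = 1 + 0.25 * 159 / 100
phi = 1 + 0.3975
phi = 1.398

1.398


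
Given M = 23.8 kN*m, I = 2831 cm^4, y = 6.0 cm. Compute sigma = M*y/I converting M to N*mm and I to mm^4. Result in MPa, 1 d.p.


Convert units:
M = 23.8 kN*m = 23800000 N*mm
y = 6.0 cm = 60 mm
I = 2831 cm^4 = 28310000 mm^4
sigma = 23800000 * 60 / 28310000
sigma = 50.4 MPa

50.4


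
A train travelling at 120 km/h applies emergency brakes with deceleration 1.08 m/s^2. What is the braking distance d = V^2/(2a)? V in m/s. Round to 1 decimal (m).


Convert speed: V = 120 / 3.6 = 33.3333 m/s
V^2 = 1111.1111
d = 1111.1111 / (2 * 1.08)
d = 1111.1111 / 2.16
d = 514.4 m

514.4


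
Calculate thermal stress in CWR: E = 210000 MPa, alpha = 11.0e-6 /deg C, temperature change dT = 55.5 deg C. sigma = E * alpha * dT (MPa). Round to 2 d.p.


sigma = E * alpha * dT
sigma = 210000 * 11.0e-6 * 55.5
sigma = 2.31 * 55.5
sigma = 128.21 MPa

128.21


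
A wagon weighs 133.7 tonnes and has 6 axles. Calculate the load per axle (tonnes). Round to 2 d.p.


Load per axle = total weight / number of axles
Load = 133.7 / 6
Load = 22.28 tonnes

22.28


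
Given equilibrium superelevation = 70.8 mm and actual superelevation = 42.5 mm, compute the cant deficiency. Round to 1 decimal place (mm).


Cant deficiency = equilibrium cant - actual cant
CD = 70.8 - 42.5
CD = 28.3 mm

28.3


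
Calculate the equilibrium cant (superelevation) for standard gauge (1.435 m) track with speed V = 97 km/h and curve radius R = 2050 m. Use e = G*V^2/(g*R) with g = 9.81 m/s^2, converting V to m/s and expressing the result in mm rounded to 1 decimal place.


Convert speed: V = 97 / 3.6 = 26.9444 m/s
Apply formula: e = 1.435 * 26.9444^2 / (9.81 * 2050)
e = 1.435 * 726.0031 / 20110.5
e = 0.051805 m = 51.8 mm

51.8


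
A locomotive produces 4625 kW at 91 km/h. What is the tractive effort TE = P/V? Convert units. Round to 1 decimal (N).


Convert: P = 4625 kW = 4625000 W
V = 91 / 3.6 = 25.2778 m/s
TE = 4625000 / 25.2778
TE = 182967.0 N

182967.0


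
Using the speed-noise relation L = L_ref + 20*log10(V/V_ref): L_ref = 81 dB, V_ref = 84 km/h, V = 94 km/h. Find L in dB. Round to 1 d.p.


V/V_ref = 94 / 84 = 1.119048
log10(1.119048) = 0.048849
20 * 0.048849 = 0.977
L = 81 + 0.977 = 82.0 dB

82.0


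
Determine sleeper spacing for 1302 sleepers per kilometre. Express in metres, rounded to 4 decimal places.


Spacing = 1000 m / number of sleepers
Spacing = 1000 / 1302
Spacing = 0.7680 m

0.7680


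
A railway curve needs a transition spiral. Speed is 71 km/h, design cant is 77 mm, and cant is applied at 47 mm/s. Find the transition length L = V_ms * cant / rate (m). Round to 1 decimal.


Convert speed: V = 71 / 3.6 = 19.7222 m/s
L = 19.7222 * 77 / 47
L = 1518.6111 / 47
L = 32.3 m

32.3


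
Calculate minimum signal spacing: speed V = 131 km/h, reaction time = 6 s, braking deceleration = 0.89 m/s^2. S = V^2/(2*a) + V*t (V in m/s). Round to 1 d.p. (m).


V = 131 / 3.6 = 36.3889 m/s
Braking distance = 36.3889^2 / (2*0.89) = 743.9052 m
Sighting distance = 36.3889 * 6 = 218.3333 m
S = 743.9052 + 218.3333 = 962.2 m

962.2


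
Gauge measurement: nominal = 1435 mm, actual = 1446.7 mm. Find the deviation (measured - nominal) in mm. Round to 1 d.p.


Deviation = measured - nominal
Deviation = 1446.7 - 1435
Deviation = 11.7 mm

11.7


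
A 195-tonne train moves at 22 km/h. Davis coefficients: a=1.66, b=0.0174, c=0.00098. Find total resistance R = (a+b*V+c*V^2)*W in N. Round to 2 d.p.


b*V = 0.0174 * 22 = 0.3828
c*V^2 = 0.00098 * 484 = 0.47432
R_per_t = 1.66 + 0.3828 + 0.47432 = 2.51712 N/t
R_total = 2.51712 * 195 = 490.84 N

490.84


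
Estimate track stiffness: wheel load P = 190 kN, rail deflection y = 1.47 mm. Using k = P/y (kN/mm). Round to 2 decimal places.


Track stiffness k = P / y
k = 190 / 1.47
k = 129.25 kN/mm

129.25


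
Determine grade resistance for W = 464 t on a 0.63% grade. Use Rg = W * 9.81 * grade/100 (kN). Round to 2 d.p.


Rg = W * 9.81 * grade / 100
Rg = 464 * 9.81 * 0.63 / 100
Rg = 4551.84 * 0.0063
Rg = 28.68 kN

28.68


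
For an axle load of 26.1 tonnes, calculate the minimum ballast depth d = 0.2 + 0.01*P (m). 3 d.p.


d = 0.2 + 0.01 * 26.1
d = 0.2 + 0.261
d = 0.461 m

0.461


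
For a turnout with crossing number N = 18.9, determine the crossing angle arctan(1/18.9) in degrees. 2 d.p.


1/N = 1/18.9 = 0.05291
angle = arctan(0.05291) = 0.052861 rad
angle = 0.052861 * 180/pi = 3.03 degrees

3.03


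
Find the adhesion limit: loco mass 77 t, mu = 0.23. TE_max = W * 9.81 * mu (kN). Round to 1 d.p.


TE_max = W * g * mu
TE_max = 77 * 9.81 * 0.23
TE_max = 755.37 * 0.23
TE_max = 173.7 kN

173.7


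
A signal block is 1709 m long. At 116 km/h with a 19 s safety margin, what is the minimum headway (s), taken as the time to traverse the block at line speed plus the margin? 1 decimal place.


V = 116 / 3.6 = 32.2222 m/s
Block traversal time = 1709 / 32.2222 = 53.0379 s
Headway = 53.0379 + 19
Headway = 72.0 s

72.0


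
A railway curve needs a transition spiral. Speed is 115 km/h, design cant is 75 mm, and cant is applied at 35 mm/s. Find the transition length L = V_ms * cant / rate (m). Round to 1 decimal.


Convert speed: V = 115 / 3.6 = 31.9444 m/s
L = 31.9444 * 75 / 35
L = 2395.8333 / 35
L = 68.5 m

68.5


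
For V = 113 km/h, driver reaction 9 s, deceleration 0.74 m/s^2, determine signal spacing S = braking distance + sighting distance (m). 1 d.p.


V = 113 / 3.6 = 31.3889 m/s
Braking distance = 31.3889^2 / (2*0.74) = 665.7178 m
Sighting distance = 31.3889 * 9 = 282.5 m
S = 665.7178 + 282.5 = 948.2 m

948.2


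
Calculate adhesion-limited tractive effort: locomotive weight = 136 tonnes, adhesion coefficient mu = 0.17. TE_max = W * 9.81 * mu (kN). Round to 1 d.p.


TE_max = W * g * mu
TE_max = 136 * 9.81 * 0.17
TE_max = 1334.16 * 0.17
TE_max = 226.8 kN

226.8


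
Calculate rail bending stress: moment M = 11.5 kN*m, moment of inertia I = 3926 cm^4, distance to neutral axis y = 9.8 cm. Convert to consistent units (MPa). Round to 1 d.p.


Convert units:
M = 11.5 kN*m = 11500000 N*mm
y = 9.8 cm = 98 mm
I = 3926 cm^4 = 39260000 mm^4
sigma = 11500000 * 98 / 39260000
sigma = 28.7 MPa

28.7


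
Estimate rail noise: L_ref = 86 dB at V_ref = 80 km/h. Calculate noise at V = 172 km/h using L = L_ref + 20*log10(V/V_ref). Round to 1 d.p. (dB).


V/V_ref = 172 / 80 = 2.15
log10(2.15) = 0.332438
20 * 0.332438 = 6.6488
L = 86 + 6.6488 = 92.6 dB

92.6
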